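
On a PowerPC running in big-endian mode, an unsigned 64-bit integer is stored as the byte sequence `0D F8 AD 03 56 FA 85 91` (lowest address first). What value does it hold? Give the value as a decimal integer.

In big-endian order the high byte comes first in memory.
The bytes are already most-significant first: 0x0DF8AD0356FA8591.
0x0DF8AD0356FA8591 = 1006744746573071761.

1006744746573071761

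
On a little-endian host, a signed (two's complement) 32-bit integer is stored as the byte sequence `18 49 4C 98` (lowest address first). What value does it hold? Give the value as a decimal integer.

Little-endian stores the least-significant byte at the lowest address.
Reassemble most-significant byte first: 98 4C 49 18 → 0x984C4918.
Top bit is set, so as a signed 32-bit value this is 0x984C4918 − 2^32 = -1739831016.

-1739831016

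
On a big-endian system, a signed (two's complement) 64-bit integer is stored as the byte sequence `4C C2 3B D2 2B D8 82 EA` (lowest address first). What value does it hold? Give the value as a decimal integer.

Big-endian stores the most-significant byte at the lowest address.
The bytes are already most-significant first: 0x4CC23BD22BD882EA.
0x4CC23BD22BD882EA = 5531049066229170922.

5531049066229170922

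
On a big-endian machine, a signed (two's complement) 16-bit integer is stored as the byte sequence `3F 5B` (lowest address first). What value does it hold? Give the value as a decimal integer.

In big-endian order the high byte comes first in memory.
The bytes are already most-significant first: 0x3F5B.
0x3F5B = 16219.

16219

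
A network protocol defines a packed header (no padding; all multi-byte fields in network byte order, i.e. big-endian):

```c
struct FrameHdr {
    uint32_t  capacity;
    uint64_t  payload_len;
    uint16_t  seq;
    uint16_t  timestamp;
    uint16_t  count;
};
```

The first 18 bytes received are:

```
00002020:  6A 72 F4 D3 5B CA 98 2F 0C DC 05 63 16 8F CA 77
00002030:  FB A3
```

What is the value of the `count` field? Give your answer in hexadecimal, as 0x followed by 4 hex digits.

0xFBA3

`count` follows `capacity` (4 B), `payload_len` (8 B), `seq` (2 B), `timestamp` (2 B), so it starts at offset 4 + 8 + 2 + 2 = 16 and occupies 2 bytes.
Bytes at offsets 16..17: FB A3.
Big-endian: lowest address holds the most-significant byte.
The bytes are already most-significant first: 0xFBA3.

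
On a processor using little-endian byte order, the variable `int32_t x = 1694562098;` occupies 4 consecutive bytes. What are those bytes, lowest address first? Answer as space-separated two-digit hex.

32 F7 00 65

1694562098 in hexadecimal, padded to 32 bits, is 0x6500F732.
Split into bytes (most-significant first): 65 00 F7 32.
In little-endian order the low byte comes first in memory.
So at ascending addresses the bytes are 32 F7 00 65.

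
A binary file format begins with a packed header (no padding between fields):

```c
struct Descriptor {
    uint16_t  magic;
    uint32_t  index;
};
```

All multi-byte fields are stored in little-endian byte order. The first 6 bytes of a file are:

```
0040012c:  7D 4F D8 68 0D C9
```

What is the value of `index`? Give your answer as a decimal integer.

3373099224

`index` follows `magic` (2 bytes), so it starts at byte offset 2 and occupies 4 bytes.
Bytes at offsets 2..5: D8 68 0D C9.
Little-endian: lowest address holds the least-significant byte.
Reassemble most-significant byte first: C9 0D 68 D8 → 0xC90D68D8.
0xC90D68D8 = 3373099224.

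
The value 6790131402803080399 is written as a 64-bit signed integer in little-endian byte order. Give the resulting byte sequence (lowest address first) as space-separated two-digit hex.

6790131402803080399 in hexadecimal, padded to 64 bits, is 0x5E3B6489024D6CCF.
Split into bytes (most-significant first): 5E 3B 64 89 02 4D 6C CF.
Little-endian stores the least-significant byte at the lowest address.
So at ascending addresses the bytes are CF 6C 4D 02 89 64 3B 5E.

CF 6C 4D 02 89 64 3B 5E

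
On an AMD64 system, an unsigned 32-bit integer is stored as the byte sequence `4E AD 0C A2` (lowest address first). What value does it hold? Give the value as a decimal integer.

Little-endian stores the least-significant byte at the lowest address.
Reassemble most-significant byte first: A2 0C AD 4E → 0xA20CAD4E.
0xA20CAD4E = 2718739790.

2718739790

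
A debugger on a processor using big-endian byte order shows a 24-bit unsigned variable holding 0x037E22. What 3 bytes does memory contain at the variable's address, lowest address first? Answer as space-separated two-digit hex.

03 7E 22

Split into bytes (most-significant first): 03 7E 22.
Big-endian stores the most-significant byte at the lowest address.
So the memory order matches the most-significant-first order: 03 7E 22.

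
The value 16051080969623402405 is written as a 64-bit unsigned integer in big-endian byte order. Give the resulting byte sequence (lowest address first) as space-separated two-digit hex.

16051080969623402405 in hexadecimal, padded to 64 bits, is 0xDEC0E5197F6F77A5.
Split into bytes (most-significant first): DE C0 E5 19 7F 6F 77 A5.
In big-endian order the high byte comes first in memory.
So the memory order matches the most-significant-first order: DE C0 E5 19 7F 6F 77 A5.

DE C0 E5 19 7F 6F 77 A5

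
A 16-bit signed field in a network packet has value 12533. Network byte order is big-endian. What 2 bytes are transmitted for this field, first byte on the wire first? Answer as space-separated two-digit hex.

30 F5

12533 in hexadecimal, padded to 16 bits, is 0x30F5.
Split into bytes (most-significant first): 30 F5.
Big-endian: lowest address holds the most-significant byte.
So the memory order matches the most-significant-first order: 30 F5.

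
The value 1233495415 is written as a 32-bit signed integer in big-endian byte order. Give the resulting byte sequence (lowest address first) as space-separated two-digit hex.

1233495415 in hexadecimal, padded to 32 bits, is 0x4985A577.
Split into bytes (most-significant first): 49 85 A5 77.
Big-endian: lowest address holds the most-significant byte.
So the memory order matches the most-significant-first order: 49 85 A5 77.

49 85 A5 77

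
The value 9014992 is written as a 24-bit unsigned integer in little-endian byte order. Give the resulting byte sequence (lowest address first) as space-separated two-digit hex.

9014992 in hexadecimal, padded to 24 bits, is 0x898ED0.
Split into bytes (most-significant first): 89 8E D0.
In little-endian order the low byte comes first in memory.
So at ascending addresses the bytes are D0 8E 89.

D0 8E 89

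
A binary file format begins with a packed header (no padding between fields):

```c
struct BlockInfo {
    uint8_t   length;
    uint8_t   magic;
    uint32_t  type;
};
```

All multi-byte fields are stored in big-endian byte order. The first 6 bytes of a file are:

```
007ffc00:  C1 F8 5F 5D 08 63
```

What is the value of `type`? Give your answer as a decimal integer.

`type` follows `length` (1 B), `magic` (1 B), so it starts at offset 1 + 1 = 2 and occupies 4 bytes.
Bytes at offsets 2..5: 5F 5D 08 63.
Big-endian: lowest address holds the most-significant byte.
The bytes are already most-significant first: 0x5F5D0863.
0x5F5D0863 = 1599932515.

1599932515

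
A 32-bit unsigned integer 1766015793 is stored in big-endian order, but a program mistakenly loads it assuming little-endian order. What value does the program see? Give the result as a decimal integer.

826491753

1766015793 in 32-bit hexadecimal is 0x69434331.
Stored big-endian, the bytes at ascending addresses are 69 43 43 31.
Read back as little-endian, the first byte is least significant, giving 0x31434369.
0x31434369 = 826491753.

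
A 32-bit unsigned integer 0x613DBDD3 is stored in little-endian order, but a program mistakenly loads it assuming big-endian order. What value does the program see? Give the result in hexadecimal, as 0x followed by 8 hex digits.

0xD3BD3D61

Stored little-endian, the bytes at ascending addresses are D3 BD 3D 61.
Read back as big-endian, the last byte is least significant, giving 0xD3BD3D61.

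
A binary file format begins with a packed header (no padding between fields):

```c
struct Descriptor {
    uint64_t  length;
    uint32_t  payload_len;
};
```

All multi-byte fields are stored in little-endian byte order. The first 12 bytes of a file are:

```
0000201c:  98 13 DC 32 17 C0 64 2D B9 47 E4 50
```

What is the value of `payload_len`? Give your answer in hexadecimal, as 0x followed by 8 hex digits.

`payload_len` follows `length` (8 bytes), so it starts at byte offset 8 and occupies 4 bytes.
Bytes at offsets 8..11: B9 47 E4 50.
In little-endian order the low byte comes first in memory.
Reassemble most-significant byte first: 50 E4 47 B9 → 0x50E447B9.

0x50E447B9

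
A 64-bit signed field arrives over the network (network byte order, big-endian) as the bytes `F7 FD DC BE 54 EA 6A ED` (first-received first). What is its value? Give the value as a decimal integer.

-577062467207009555

Big-endian stores the most-significant byte at the lowest address.
The bytes are already most-significant first: 0xF7FDDCBE54EA6AED.
Top bit is set, so as a signed 64-bit value this is 0xF7FDDCBE54EA6AED − 2^64 = -577062467207009555.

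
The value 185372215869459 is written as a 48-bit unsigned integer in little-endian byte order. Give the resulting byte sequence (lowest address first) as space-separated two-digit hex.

185372215869459 in hexadecimal, padded to 48 bits, is 0xA89855140013.
Split into bytes (most-significant first): A8 98 55 14 00 13.
In little-endian order the low byte comes first in memory.
So at ascending addresses the bytes are 13 00 14 55 98 A8.

13 00 14 55 98 A8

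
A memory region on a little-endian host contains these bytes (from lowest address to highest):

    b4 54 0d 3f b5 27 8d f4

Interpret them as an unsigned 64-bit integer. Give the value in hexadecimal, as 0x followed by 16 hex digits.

0xF48D27B53F0D54B4

Little-endian: lowest address holds the least-significant byte.
Reassemble most-significant byte first: F4 8D 27 B5 3F 0D 54 B4 → 0xF48D27B53F0D54B4.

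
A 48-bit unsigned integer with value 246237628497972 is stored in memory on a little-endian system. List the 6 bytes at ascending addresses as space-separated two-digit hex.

34 80 60 AA F3 DF

246237628497972 in hexadecimal, padded to 48 bits, is 0xDFF3AA608034.
Split into bytes (most-significant first): DF F3 AA 60 80 34.
In little-endian order the low byte comes first in memory.
So at ascending addresses the bytes are 34 80 60 AA F3 DF.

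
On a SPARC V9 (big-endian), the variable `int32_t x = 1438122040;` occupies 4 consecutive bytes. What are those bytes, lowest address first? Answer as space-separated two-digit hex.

55 B8 00 38

1438122040 in hexadecimal, padded to 32 bits, is 0x55B80038.
Split into bytes (most-significant first): 55 B8 00 38.
Big-endian stores the most-significant byte at the lowest address.
So the memory order matches the most-significant-first order: 55 B8 00 38.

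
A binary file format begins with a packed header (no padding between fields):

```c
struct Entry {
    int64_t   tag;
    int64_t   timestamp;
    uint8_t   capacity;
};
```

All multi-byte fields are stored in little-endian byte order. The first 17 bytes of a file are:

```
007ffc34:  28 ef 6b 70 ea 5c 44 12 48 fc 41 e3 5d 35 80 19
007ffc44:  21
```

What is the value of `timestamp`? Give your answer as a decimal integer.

`timestamp` follows `tag` (8 bytes), so it starts at byte offset 8 and occupies 8 bytes.
Bytes at offsets 8..15: 48 FC 41 E3 5D 35 80 19.
Little-endian: lowest address holds the least-significant byte.
Reassemble most-significant byte first: 19 80 35 5D E3 41 FC 48 → 0x1980355DE341FC48.
0x1980355DE341FC48 = 1837527325328145480.

1837527325328145480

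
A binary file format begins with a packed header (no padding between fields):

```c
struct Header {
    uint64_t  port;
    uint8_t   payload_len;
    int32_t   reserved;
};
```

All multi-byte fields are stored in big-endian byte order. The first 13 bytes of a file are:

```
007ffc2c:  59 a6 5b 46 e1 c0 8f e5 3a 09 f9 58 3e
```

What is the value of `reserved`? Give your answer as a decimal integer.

167335998

`reserved` follows `port` (8 B), `payload_len` (1 B), so it starts at offset 8 + 1 = 9 and occupies 4 bytes.
Bytes at offsets 9..12: 09 F9 58 3E.
Big-endian: lowest address holds the most-significant byte.
The bytes are already most-significant first: 0x09F9583E.
0x09F9583E = 167335998.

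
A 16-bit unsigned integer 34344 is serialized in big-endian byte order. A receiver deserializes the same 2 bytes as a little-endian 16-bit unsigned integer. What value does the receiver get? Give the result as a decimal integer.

34344 in 16-bit hexadecimal is 0x8628.
Stored big-endian, the bytes at ascending addresses are 86 28.
Read back as little-endian, the first byte is least significant, giving 0x2886.
0x2886 = 10374.

10374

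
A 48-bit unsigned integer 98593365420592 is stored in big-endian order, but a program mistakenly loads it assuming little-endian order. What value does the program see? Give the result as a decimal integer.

53783821200217

98593365420592 in 48-bit hexadecimal is 0x59AB8E85EA30.
Stored big-endian, the bytes at ascending addresses are 59 AB 8E 85 EA 30.
Read back as little-endian, the first byte is least significant, giving 0x30EA858EAB59.
0x30EA858EAB59 = 53783821200217.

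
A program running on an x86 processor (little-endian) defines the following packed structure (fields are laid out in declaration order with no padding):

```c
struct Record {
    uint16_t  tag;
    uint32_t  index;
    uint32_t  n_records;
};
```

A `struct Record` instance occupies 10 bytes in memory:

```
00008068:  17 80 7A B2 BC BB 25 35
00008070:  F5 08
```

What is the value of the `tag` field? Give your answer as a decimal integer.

32791

`tag` is the first field, at byte offset 0, occupying 2 bytes.
Bytes at offsets 0..1: 17 80.
Little-endian: lowest address holds the least-significant byte.
Reassemble most-significant byte first: 80 17 → 0x8017.
0x8017 = 32791.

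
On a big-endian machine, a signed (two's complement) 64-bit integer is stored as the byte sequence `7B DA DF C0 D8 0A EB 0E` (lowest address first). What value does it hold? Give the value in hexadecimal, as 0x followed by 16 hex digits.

Big-endian: lowest address holds the most-significant byte.
The bytes are already most-significant first: 0x7BDADFC0D80AEB0E.

0x7BDADFC0D80AEB0E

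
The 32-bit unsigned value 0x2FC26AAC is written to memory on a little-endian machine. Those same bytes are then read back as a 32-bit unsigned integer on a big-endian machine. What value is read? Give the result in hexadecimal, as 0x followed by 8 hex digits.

0xAC6AC22F

Stored little-endian, the bytes at ascending addresses are AC 6A C2 2F.
Read back as big-endian, the last byte is least significant, giving 0xAC6AC22F.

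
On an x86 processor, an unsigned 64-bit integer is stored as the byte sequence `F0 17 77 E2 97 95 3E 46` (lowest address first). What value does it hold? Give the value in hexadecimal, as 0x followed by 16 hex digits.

0x463E9597E27717F0

Little-endian: lowest address holds the least-significant byte.
Reassemble most-significant byte first: 46 3E 95 97 E2 77 17 F0 → 0x463E9597E27717F0.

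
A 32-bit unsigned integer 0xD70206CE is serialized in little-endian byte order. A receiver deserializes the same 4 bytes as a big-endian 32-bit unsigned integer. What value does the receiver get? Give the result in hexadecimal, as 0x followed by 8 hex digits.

0xCE0602D7

Stored little-endian, the bytes at ascending addresses are CE 06 02 D7.
Read back as big-endian, the last byte is least significant, giving 0xCE0602D7.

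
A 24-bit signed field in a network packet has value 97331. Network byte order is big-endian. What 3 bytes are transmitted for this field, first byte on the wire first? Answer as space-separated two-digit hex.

01 7C 33

97331 in hexadecimal, padded to 24 bits, is 0x017C33.
Split into bytes (most-significant first): 01 7C 33.
In big-endian order the high byte comes first in memory.
So the memory order matches the most-significant-first order: 01 7C 33.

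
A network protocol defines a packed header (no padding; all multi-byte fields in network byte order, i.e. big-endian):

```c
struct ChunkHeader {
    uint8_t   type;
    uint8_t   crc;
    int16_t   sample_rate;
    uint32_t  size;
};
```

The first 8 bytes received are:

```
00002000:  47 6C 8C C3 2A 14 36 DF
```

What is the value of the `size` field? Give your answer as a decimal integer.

705967839

`size` follows `type` (1 B), `crc` (1 B), `sample_rate` (2 B), so it starts at offset 1 + 1 + 2 = 4 and occupies 4 bytes.
Bytes at offsets 4..7: 2A 14 36 DF.
Big-endian: lowest address holds the most-significant byte.
The bytes are already most-significant first: 0x2A1436DF.
0x2A1436DF = 705967839.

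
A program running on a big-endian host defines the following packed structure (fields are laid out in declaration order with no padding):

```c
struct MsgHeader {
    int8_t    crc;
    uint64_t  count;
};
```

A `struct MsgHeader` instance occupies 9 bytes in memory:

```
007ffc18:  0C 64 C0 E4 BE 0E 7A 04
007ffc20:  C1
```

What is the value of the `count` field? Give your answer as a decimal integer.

`count` follows `crc` (1 byte), so it starts at byte offset 1 and occupies 8 bytes.
Bytes at offsets 1..8: 64 C0 E4 BE 0E 7A 04 C1.
Big-endian: lowest address holds the most-significant byte.
The bytes are already most-significant first: 0x64C0E4BE0E7A04C1.
0x64C0E4BE0E7A04C1 = 7260054104259036353.

7260054104259036353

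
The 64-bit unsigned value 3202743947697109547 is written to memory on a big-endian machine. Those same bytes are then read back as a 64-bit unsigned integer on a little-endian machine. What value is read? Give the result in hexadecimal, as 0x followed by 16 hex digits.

0x2BBA04CDA66E722C

3202743947697109547 in 64-bit hexadecimal is 0x2C726EA6CD04BA2B.
Stored big-endian, the bytes at ascending addresses are 2C 72 6E A6 CD 04 BA 2B.
Read back as little-endian, the first byte is least significant, giving 0x2BBA04CDA66E722C.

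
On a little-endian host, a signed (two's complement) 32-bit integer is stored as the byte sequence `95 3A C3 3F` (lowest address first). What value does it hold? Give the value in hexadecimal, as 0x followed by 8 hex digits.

0x3FC33A95

Little-endian stores the least-significant byte at the lowest address.
Reassemble most-significant byte first: 3F C3 3A 95 → 0x3FC33A95.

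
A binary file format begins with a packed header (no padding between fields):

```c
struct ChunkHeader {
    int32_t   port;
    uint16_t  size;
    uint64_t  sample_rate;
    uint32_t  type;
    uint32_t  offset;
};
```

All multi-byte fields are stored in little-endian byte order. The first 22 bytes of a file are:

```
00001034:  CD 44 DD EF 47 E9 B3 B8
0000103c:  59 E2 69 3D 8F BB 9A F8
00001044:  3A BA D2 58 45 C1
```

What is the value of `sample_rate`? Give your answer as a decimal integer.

13515088531740539059

`sample_rate` follows `port` (4 B), `size` (2 B), so it starts at offset 4 + 2 = 6 and occupies 8 bytes.
Bytes at offsets 6..13: B3 B8 59 E2 69 3D 8F BB.
Little-endian: lowest address holds the least-significant byte.
Reassemble most-significant byte first: BB 8F 3D 69 E2 59 B8 B3 → 0xBB8F3D69E259B8B3.
0xBB8F3D69E259B8B3 = 13515088531740539059.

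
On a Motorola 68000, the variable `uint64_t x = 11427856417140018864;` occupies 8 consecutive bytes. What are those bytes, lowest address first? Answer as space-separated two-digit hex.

11427856417140018864 in hexadecimal, padded to 64 bits, is 0x9E97E6DD2FCC8EB0.
Split into bytes (most-significant first): 9E 97 E6 DD 2F CC 8E B0.
Big-endian: lowest address holds the most-significant byte.
So the memory order matches the most-significant-first order: 9E 97 E6 DD 2F CC 8E B0.

9E 97 E6 DD 2F CC 8E B0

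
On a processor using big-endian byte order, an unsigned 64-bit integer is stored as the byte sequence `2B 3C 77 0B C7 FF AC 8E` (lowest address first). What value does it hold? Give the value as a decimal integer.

3115495934717308046

In big-endian order the high byte comes first in memory.
The bytes are already most-significant first: 0x2B3C770BC7FFAC8E.
0x2B3C770BC7FFAC8E = 3115495934717308046.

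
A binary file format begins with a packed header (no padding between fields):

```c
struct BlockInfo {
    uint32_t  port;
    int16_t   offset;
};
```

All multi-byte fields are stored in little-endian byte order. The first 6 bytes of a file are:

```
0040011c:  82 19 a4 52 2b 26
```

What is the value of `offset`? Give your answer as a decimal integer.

9771

`offset` follows `port` (4 bytes), so it starts at byte offset 4 and occupies 2 bytes.
Bytes at offsets 4..5: 2B 26.
In little-endian order the low byte comes first in memory.
Reassemble most-significant byte first: 26 2B → 0x262B.
0x262B = 9771.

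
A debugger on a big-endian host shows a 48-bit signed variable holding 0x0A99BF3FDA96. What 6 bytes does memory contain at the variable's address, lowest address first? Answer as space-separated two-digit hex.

Split into bytes (most-significant first): 0A 99 BF 3F DA 96.
Big-endian stores the most-significant byte at the lowest address.
So the memory order matches the most-significant-first order: 0A 99 BF 3F DA 96.

0A 99 BF 3F DA 96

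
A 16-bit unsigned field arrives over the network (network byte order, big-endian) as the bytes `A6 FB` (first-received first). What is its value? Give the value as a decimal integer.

42747

In big-endian order the high byte comes first in memory.
The bytes are already most-significant first: 0xA6FB.
0xA6FB = 42747.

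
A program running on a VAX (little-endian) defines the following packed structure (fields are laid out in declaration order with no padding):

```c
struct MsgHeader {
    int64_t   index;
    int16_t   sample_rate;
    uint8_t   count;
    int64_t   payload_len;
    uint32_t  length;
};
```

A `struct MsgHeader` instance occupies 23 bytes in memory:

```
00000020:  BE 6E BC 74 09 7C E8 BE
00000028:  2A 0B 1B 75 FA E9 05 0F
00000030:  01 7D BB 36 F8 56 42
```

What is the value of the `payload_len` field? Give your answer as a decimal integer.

-4936788452492838283

`payload_len` follows `index` (8 B), `sample_rate` (2 B), `count` (1 B), so it starts at offset 8 + 2 + 1 = 11 and occupies 8 bytes.
Bytes at offsets 11..18: 75 FA E9 05 0F 01 7D BB.
Little-endian stores the least-significant byte at the lowest address.
Reassemble most-significant byte first: BB 7D 01 0F 05 E9 FA 75 → 0xBB7D010F05E9FA75.
Top bit is set, so as a signed 64-bit value this is 0xBB7D010F05E9FA75 − 2^64 = -4936788452492838283.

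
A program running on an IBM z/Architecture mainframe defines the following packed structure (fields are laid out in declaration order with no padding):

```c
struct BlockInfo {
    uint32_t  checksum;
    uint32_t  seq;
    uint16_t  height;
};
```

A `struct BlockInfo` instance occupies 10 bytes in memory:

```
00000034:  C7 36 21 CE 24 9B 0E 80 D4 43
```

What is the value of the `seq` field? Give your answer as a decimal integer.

`seq` follows `checksum` (4 bytes), so it starts at byte offset 4 and occupies 4 bytes.
Bytes at offsets 4..7: 24 9B 0E 80.
In big-endian order the high byte comes first in memory.
The bytes are already most-significant first: 0x249B0E80.
0x249B0E80 = 614141568.

614141568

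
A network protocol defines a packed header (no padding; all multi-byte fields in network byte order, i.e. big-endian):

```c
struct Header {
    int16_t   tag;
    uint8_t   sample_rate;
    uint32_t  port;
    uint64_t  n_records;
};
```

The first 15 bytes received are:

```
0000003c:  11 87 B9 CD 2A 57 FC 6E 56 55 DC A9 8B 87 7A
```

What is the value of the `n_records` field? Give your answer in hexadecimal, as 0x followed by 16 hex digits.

`n_records` follows `tag` (2 B), `sample_rate` (1 B), `port` (4 B), so it starts at offset 2 + 1 + 4 = 7 and occupies 8 bytes.
Bytes at offsets 7..14: 6E 56 55 DC A9 8B 87 7A.
Big-endian: lowest address holds the most-significant byte.
The bytes are already most-significant first: 0x6E5655DCA98B877A.

0x6E5655DCA98B877A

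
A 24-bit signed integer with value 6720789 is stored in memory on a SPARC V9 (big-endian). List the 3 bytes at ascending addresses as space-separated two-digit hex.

6720789 in hexadecimal, padded to 24 bits, is 0x668D15.
Split into bytes (most-significant first): 66 8D 15.
Big-endian: lowest address holds the most-significant byte.
So the memory order matches the most-significant-first order: 66 8D 15.

66 8D 15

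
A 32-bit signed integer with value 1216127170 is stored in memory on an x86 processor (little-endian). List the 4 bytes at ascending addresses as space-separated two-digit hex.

1216127170 in hexadecimal, padded to 32 bits, is 0x487CA0C2.
Split into bytes (most-significant first): 48 7C A0 C2.
Little-endian: lowest address holds the least-significant byte.
So at ascending addresses the bytes are C2 A0 7C 48.

C2 A0 7C 48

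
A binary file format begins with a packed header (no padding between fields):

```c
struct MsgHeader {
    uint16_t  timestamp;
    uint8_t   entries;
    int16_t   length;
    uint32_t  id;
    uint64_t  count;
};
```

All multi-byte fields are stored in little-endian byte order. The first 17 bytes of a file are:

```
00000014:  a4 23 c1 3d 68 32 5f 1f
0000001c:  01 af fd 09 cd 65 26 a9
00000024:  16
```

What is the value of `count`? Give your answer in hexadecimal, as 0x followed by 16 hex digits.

`count` follows `timestamp` (2 B), `entries` (1 B), `length` (2 B), `id` (4 B), so it starts at offset 2 + 1 + 2 + 4 = 9 and occupies 8 bytes.
Bytes at offsets 9..16: AF FD 09 CD 65 26 A9 16.
In little-endian order the low byte comes first in memory.
Reassemble most-significant byte first: 16 A9 26 65 CD 09 FD AF → 0x16A92665CD09FDAF.

0x16A92665CD09FDAF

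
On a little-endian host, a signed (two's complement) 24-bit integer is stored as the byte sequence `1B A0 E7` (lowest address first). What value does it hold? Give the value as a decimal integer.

Little-endian: lowest address holds the least-significant byte.
Reassemble most-significant byte first: E7 A0 1B → 0xE7A01B.
Top bit is set, so as a signed 24-bit value this is 0xE7A01B − 2^24 = -1597413.

-1597413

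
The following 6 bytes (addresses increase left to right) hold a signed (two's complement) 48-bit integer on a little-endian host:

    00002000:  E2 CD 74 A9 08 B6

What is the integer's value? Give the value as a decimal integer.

Little-endian: lowest address holds the least-significant byte.
Reassemble most-significant byte first: B6 08 A9 74 CD E2 → 0xB608A974CDE2.
Top bit is set, so as a signed 48-bit value this is 0xB608A974CDE2 − 2^48 = -81326657712670.

-81326657712670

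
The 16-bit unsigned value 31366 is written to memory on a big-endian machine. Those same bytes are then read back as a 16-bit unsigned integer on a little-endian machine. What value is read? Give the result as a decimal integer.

31366 in 16-bit hexadecimal is 0x7A86.
Stored big-endian, the bytes at ascending addresses are 7A 86.
Read back as little-endian, the first byte is least significant, giving 0x867A.
0x867A = 34426.

34426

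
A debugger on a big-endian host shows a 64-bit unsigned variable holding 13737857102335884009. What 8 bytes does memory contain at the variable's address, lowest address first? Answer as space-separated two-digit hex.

BE A6 AC 3F 8F CE BA E9

13737857102335884009 in hexadecimal, padded to 64 bits, is 0xBEA6AC3F8FCEBAE9.
Split into bytes (most-significant first): BE A6 AC 3F 8F CE BA E9.
Big-endian stores the most-significant byte at the lowest address.
So the memory order matches the most-significant-first order: BE A6 AC 3F 8F CE BA E9.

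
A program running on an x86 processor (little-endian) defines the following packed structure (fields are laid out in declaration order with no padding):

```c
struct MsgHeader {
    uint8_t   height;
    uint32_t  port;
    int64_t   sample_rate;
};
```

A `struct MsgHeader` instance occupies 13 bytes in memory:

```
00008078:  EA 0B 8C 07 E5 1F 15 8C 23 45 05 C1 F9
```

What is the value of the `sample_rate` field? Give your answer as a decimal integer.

-450072693253073633

`sample_rate` follows `height` (1 B), `port` (4 B), so it starts at offset 1 + 4 = 5 and occupies 8 bytes.
Bytes at offsets 5..12: 1F 15 8C 23 45 05 C1 F9.
Little-endian: lowest address holds the least-significant byte.
Reassemble most-significant byte first: F9 C1 05 45 23 8C 15 1F → 0xF9C10545238C151F.
Top bit is set, so as a signed 64-bit value this is 0xF9C10545238C151F − 2^64 = -450072693253073633.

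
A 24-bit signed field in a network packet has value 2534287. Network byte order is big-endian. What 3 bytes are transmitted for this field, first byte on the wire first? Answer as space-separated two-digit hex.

2534287 in hexadecimal, padded to 24 bits, is 0x26AB8F.
Split into bytes (most-significant first): 26 AB 8F.
Big-endian stores the most-significant byte at the lowest address.
So the memory order matches the most-significant-first order: 26 AB 8F.

26 AB 8F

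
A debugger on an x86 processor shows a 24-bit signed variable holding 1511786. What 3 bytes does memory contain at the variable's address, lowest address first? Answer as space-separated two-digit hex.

1511786 in hexadecimal, padded to 24 bits, is 0x17116A.
Split into bytes (most-significant first): 17 11 6A.
Little-endian: lowest address holds the least-significant byte.
So at ascending addresses the bytes are 6A 11 17.

6A 11 17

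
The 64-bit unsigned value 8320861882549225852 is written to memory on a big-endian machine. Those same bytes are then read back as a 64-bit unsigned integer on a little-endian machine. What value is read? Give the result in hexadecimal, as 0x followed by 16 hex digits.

0x7C496FDECBA37973

8320861882549225852 in 64-bit hexadecimal is 0x7379A3CBDE6F497C.
Stored big-endian, the bytes at ascending addresses are 73 79 A3 CB DE 6F 49 7C.
Read back as little-endian, the first byte is least significant, giving 0x7C496FDECBA37973.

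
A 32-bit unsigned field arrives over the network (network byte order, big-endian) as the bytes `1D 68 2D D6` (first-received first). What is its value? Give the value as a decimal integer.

493366742

In big-endian order the high byte comes first in memory.
The bytes are already most-significant first: 0x1D682DD6.
0x1D682DD6 = 493366742.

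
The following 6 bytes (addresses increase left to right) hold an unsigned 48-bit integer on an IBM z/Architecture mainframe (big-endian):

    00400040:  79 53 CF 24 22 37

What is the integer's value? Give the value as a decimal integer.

133400864498231

In big-endian order the high byte comes first in memory.
The bytes are already most-significant first: 0x7953CF242237.
0x7953CF242237 = 133400864498231.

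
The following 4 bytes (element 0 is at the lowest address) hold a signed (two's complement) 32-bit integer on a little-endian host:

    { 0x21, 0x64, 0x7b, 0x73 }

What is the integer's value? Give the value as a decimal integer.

1937466401

In little-endian order the low byte comes first in memory.
Reassemble most-significant byte first: 73 7B 64 21 → 0x737B6421.
0x737B6421 = 1937466401.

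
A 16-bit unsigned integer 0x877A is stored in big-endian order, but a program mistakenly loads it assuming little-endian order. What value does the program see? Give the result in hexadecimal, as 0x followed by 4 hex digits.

Stored big-endian, the bytes at ascending addresses are 87 7A.
Read back as little-endian, the first byte is least significant, giving 0x7A87.

0x7A87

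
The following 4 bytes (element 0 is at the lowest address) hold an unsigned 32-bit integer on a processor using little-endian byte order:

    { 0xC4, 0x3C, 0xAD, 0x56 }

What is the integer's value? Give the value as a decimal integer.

In little-endian order the low byte comes first in memory.
Reassemble most-significant byte first: 56 AD 3C C4 → 0x56AD3CC4.
0x56AD3CC4 = 1454193860.

1454193860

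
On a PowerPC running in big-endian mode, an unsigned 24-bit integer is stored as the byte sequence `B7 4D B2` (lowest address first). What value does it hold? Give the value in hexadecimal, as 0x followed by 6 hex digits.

0xB74DB2

In big-endian order the high byte comes first in memory.
The bytes are already most-significant first: 0xB74DB2.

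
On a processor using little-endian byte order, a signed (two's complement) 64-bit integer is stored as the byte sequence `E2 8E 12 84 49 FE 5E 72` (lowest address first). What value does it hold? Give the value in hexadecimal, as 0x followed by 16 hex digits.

0x725EFE4984128EE2

In little-endian order the low byte comes first in memory.
Reassemble most-significant byte first: 72 5E FE 49 84 12 8E E2 → 0x725EFE4984128EE2.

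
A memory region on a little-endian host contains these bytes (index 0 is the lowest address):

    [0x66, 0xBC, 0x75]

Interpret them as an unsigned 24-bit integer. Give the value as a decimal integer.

Little-endian: lowest address holds the least-significant byte.
Reassemble most-significant byte first: 75 BC 66 → 0x75BC66.
0x75BC66 = 7715942.

7715942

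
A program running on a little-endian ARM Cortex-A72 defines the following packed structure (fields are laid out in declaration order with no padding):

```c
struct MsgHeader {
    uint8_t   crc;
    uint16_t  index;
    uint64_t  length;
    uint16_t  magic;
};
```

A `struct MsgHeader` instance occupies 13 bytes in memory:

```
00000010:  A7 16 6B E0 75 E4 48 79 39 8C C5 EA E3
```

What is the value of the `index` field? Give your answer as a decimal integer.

27414

`index` follows `crc` (1 byte), so it starts at byte offset 1 and occupies 2 bytes.
Bytes at offsets 1..2: 16 6B.
Little-endian stores the least-significant byte at the lowest address.
Reassemble most-significant byte first: 6B 16 → 0x6B16.
0x6B16 = 27414.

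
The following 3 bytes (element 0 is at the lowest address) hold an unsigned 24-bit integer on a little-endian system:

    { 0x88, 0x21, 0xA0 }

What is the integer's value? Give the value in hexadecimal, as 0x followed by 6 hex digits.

In little-endian order the low byte comes first in memory.
Reassemble most-significant byte first: A0 21 88 → 0xA02188.

0xA02188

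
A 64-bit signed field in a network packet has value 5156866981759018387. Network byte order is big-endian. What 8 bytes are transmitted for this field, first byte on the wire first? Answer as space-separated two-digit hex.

5156866981759018387 in hexadecimal, padded to 64 bits, is 0x4790DF3299AFE593.
Split into bytes (most-significant first): 47 90 DF 32 99 AF E5 93.
Big-endian: lowest address holds the most-significant byte.
So the memory order matches the most-significant-first order: 47 90 DF 32 99 AF E5 93.

47 90 DF 32 99 AF E5 93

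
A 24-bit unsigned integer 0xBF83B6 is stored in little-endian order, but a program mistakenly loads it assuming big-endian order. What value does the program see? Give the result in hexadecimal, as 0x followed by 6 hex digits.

0xB683BF

Stored little-endian, the bytes at ascending addresses are B6 83 BF.
Read back as big-endian, the last byte is least significant, giving 0xB683BF.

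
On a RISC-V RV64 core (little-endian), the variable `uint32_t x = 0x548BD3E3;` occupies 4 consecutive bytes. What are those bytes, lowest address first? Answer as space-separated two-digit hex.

Split into bytes (most-significant first): 54 8B D3 E3.
Little-endian stores the least-significant byte at the lowest address.
So at ascending addresses the bytes are E3 D3 8B 54.

E3 D3 8B 54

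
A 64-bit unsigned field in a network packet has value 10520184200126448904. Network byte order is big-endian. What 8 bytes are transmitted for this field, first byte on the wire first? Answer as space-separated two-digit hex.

91 FF 33 CA AC 36 C5 08

10520184200126448904 in hexadecimal, padded to 64 bits, is 0x91FF33CAAC36C508.
Split into bytes (most-significant first): 91 FF 33 CA AC 36 C5 08.
Big-endian: lowest address holds the most-significant byte.
So the memory order matches the most-significant-first order: 91 FF 33 CA AC 36 C5 08.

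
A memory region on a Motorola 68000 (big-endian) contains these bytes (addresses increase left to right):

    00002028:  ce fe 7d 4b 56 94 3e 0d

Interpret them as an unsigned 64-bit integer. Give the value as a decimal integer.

Big-endian: lowest address holds the most-significant byte.
The bytes are already most-significant first: 0xCEFE7D4B56943E0D.
0xCEFE7D4B56943E0D = 14915496778426236429.

14915496778426236429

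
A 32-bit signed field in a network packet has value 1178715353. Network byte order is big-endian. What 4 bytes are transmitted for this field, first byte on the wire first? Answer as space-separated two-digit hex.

1178715353 in hexadecimal, padded to 32 bits, is 0x4641C4D9.
Split into bytes (most-significant first): 46 41 C4 D9.
Big-endian stores the most-significant byte at the lowest address.
So the memory order matches the most-significant-first order: 46 41 C4 D9.

46 41 C4 D9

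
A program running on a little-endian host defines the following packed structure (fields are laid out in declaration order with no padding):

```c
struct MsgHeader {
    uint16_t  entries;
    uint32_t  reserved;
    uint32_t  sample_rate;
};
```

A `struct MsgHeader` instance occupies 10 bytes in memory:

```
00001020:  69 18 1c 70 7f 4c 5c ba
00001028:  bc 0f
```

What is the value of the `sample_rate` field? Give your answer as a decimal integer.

264026716

`sample_rate` follows `entries` (2 B), `reserved` (4 B), so it starts at offset 2 + 4 = 6 and occupies 4 bytes.
Bytes at offsets 6..9: 5C BA BC 0F.
In little-endian order the low byte comes first in memory.
Reassemble most-significant byte first: 0F BC BA 5C → 0x0FBCBA5C.
0x0FBCBA5C = 264026716.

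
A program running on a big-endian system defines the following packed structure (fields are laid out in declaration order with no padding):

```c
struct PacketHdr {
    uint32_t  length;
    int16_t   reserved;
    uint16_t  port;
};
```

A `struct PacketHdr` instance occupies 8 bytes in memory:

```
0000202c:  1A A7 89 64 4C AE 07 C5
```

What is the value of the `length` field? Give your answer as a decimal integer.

447187300

`length` is the first field, at byte offset 0, occupying 4 bytes.
Bytes at offsets 0..3: 1A A7 89 64.
Big-endian: lowest address holds the most-significant byte.
The bytes are already most-significant first: 0x1AA78964.
0x1AA78964 = 447187300.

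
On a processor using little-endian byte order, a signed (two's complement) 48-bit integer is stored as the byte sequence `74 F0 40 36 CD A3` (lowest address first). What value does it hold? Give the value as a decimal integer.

-101373202861964

Little-endian stores the least-significant byte at the lowest address.
Reassemble most-significant byte first: A3 CD 36 40 F0 74 → 0xA3CD3640F074.
Top bit is set, so as a signed 48-bit value this is 0xA3CD3640F074 − 2^48 = -101373202861964.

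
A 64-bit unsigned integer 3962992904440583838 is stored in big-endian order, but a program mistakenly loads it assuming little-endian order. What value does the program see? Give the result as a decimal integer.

3962992904440583838 in 64-bit hexadecimal is 0x36FF610CBC93169E.
Stored big-endian, the bytes at ascending addresses are 36 FF 61 0C BC 93 16 9E.
Read back as little-endian, the first byte is least significant, giving 0x9E1693BC0C61FF36.
0x9E1693BC0C61FF36 = 11391454743351131958.

11391454743351131958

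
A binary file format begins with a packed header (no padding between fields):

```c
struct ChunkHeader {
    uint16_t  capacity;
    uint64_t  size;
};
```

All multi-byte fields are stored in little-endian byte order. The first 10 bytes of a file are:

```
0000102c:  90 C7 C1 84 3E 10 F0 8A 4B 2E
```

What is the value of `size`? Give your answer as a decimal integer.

`size` follows `capacity` (2 bytes), so it starts at byte offset 2 and occupies 8 bytes.
Bytes at offsets 2..9: C1 84 3E 10 F0 8A 4B 2E.
Little-endian: lowest address holds the least-significant byte.
Reassemble most-significant byte first: 2E 4B 8A F0 10 3E 84 C1 → 0x2E4B8AF0103E84C1.
0x2E4B8AF0103E84C1 = 3335912712667301057.

3335912712667301057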